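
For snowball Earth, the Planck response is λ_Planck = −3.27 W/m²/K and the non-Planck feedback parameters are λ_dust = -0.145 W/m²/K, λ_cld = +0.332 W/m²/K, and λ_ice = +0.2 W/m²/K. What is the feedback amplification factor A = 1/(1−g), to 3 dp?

1.134

Convert to gains: g_dust = -0.145/3.27 = -0.04434; g_cld = 0.332/3.27 = 0.1015; g_ice = 0.2/3.27 = 0.06116.
Total gain g = 0.11832.
A = 1/(1 − 0.11832) = 1.134.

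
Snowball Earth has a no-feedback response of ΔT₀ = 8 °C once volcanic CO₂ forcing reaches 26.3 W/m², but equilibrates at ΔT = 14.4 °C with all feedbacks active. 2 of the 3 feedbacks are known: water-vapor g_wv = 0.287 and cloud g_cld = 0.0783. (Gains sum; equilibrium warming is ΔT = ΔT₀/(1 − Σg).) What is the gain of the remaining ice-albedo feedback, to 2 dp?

0.08

Amplification A = ΔT/ΔT₀ = 14.4/8 = 1.8.
Total gain g = 1 − 1/A = 1 − 1/1.8 = 0.4444.
Known gains sum to 0.287 + 0.0783 = 0.3653.
g_ice = 0.4444 − 0.3653 = 0.08.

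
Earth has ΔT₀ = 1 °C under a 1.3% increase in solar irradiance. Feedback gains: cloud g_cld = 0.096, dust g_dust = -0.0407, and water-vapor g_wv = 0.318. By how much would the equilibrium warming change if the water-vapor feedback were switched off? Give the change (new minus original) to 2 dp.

-0.54 °C

Original: g = 0.3733, ΔT = 1/(1−0.3733) = 1.5957 °C.
Without water-vapor: g' = 0.0553, ΔT' = 1/(1−0.0553) = 1.0585 °C.
Change = 1.0585 − 1.5957 = -0.54 °C.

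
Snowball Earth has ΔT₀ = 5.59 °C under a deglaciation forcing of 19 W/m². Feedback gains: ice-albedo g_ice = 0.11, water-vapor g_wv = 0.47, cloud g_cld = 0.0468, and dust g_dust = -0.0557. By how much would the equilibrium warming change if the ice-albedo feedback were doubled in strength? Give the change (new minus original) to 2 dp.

Original: g = 0.5711, ΔT = 5.59/(1−0.5711) = 13.0333 °C.
With doubled ice-albedo: g' = 0.6811, ΔT' = 5.59/(1−0.6811) = 17.5290 °C.
Change = 17.5290 − 13.0333 = 4.50 °C.

4.50 °C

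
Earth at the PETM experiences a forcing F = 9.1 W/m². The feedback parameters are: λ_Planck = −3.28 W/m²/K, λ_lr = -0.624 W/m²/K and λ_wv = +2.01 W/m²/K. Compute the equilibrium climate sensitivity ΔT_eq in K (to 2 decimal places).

Net feedback parameter λ = (−3.28) + (-0.624) + (+2.01) = -1.894 W/m²/K.
ΔT = −F/λ = −9.1/(-1.894) = 4.80 K.

4.80 K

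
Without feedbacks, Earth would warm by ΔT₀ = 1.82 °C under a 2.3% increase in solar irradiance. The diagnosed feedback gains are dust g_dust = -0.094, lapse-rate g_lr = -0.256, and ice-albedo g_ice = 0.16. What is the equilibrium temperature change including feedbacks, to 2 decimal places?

1.53 °C

Total gain g = -0.094 − 0.256 + 0.16 = -0.19.
Amplification A = 1/(1 + 0.19) = 0.8403.
ΔT = 1.82 × 0.8403 = 1.53 °C.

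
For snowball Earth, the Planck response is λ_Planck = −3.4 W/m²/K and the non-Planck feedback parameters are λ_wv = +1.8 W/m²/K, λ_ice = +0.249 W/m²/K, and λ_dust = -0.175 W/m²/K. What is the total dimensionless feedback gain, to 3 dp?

0.551

Convert to gains: g_wv = 1.8/3.4 = 0.5294; g_ice = 0.249/3.4 = 0.07324; g_dust = -0.175/3.4 = -0.05147.
Total gain g = 0.55117.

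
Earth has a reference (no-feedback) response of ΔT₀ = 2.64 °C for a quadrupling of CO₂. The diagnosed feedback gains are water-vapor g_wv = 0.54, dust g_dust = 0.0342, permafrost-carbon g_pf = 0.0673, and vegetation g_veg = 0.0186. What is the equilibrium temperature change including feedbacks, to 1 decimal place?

7.8 °C

Total gain g = 0.54 + 0.0342 + 0.0673 + 0.0186 = 0.6601.
Amplification A = 1/(1 − 0.6601) = 2.942.
ΔT = 2.64 × 2.942 = 7.8 °C.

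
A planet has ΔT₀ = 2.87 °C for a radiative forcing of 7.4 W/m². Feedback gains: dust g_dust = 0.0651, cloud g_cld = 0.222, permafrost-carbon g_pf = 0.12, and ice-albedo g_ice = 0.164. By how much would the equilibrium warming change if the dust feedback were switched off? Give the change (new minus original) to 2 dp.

Original: g = 0.5711, ΔT = 2.87/(1−0.5711) = 6.6915 °C.
Without dust: g' = 0.506, ΔT' = 2.87/(1−0.506) = 5.8097 °C.
Change = 5.8097 − 6.6915 = -0.88 °C.

-0.88 °C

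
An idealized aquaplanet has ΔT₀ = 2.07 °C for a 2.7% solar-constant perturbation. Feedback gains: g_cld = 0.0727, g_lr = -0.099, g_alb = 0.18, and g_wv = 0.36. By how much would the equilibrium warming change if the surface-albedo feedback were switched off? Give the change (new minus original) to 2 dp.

Original: g = 0.5137, ΔT = 2.07/(1−0.5137) = 4.2566 °C.
Without surface-albedo: g' = 0.3337, ΔT' = 2.07/(1−0.3337) = 3.1067 °C.
Change = 3.1067 − 4.2566 = -1.15 °C.

-1.15 °C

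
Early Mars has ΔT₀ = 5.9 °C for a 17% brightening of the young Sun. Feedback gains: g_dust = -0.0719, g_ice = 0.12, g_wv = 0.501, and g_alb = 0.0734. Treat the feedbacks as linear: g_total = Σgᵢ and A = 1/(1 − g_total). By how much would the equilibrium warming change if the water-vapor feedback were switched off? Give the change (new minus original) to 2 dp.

-8.91 °C

Original: g = 0.6225, ΔT = 5.9/(1−0.6225) = 15.6291 °C.
Without water-vapor: g' = 0.1215, ΔT' = 5.9/(1−0.1215) = 6.7160 °C.
Change = 6.7160 − 15.6291 = -8.91 °C.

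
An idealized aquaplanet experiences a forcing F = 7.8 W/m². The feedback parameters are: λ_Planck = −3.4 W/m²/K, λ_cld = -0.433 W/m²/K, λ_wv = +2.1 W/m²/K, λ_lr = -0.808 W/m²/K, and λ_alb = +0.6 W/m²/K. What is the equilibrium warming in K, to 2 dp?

4.02 K

Net feedback parameter λ = (−3.4) + (-0.433) + (+2.1) + (-0.808) + (+0.6) = -1.941 W/m²/K.
ΔT = −F/λ = −7.8/(-1.941) = 4.02 K.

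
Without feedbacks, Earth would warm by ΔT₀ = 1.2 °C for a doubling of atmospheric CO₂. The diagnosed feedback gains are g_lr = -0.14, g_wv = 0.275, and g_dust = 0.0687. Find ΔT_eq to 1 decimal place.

Total gain g = -0.14 + 0.275 + 0.0687 = 0.2037.
Amplification A = 1/(1 − 0.2037) = 1.256.
ΔT = 1.2 × 1.256 = 1.5 °C.

1.5 °C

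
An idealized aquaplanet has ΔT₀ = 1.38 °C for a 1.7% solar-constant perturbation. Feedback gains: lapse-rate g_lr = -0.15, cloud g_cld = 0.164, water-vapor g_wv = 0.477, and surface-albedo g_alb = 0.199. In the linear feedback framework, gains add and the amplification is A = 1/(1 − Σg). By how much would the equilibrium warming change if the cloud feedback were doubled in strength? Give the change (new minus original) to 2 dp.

5.00 °C

Original: g = 0.69, ΔT = 1.38/(1−0.69) = 4.4516 °C.
With doubled cloud: g' = 0.854, ΔT' = 1.38/(1−0.854) = 9.4521 °C.
Change = 9.4521 − 4.4516 = 5.00 °C.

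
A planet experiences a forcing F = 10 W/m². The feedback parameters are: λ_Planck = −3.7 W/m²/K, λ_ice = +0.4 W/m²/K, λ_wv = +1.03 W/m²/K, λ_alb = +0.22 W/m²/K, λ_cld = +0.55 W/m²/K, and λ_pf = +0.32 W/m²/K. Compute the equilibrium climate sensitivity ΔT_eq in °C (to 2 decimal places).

Net feedback parameter λ = (−3.7) + (+0.4) + (+1.03) + (+0.22) + (+0.55) + (+0.32) = -1.18 W/m²/K.
ΔT = −F/λ = −10/(-1.18) = 8.47 °C.

8.47 °C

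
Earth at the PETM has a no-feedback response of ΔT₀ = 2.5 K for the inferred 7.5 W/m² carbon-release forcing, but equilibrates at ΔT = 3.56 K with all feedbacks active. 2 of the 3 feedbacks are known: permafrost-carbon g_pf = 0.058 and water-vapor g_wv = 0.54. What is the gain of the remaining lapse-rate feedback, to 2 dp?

-0.30

Amplification A = ΔT/ΔT₀ = 3.56/2.5 = 1.424.
Total gain g = 1 − 1/A = 1 − 1/1.424 = 0.2978.
Known gains sum to 0.058 + 0.54 = 0.598.
g_lr = 0.2978 − 0.598 = -0.30.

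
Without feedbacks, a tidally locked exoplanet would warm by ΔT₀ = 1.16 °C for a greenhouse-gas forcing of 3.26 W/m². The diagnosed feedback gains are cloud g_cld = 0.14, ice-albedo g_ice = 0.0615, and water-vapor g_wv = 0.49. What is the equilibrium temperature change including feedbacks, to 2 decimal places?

3.76 °C

Total gain g = 0.14 + 0.0615 + 0.49 = 0.6915.
Amplification A = 1/(1 − 0.6915) = 3.241.
ΔT = 1.16 × 3.241 = 3.76 °C.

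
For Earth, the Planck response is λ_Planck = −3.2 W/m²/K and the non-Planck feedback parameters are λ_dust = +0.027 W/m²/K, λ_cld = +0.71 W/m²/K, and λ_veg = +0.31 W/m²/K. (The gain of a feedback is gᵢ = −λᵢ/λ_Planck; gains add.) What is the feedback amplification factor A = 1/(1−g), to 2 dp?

1.49

Convert to gains: g_dust = 0.027/3.2 = 0.008437; g_cld = 0.71/3.2 = 0.2219; g_veg = 0.31/3.2 = 0.09687.
Total gain g = 0.327207.
A = 1/(1 − 0.327207) = 1.49.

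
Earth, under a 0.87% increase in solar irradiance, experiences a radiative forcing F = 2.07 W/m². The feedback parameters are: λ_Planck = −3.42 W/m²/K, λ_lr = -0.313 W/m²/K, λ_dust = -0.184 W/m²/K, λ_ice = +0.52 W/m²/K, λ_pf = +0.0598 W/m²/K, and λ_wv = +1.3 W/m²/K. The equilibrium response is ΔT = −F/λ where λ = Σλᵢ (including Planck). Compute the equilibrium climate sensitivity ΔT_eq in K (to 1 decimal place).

Net feedback parameter λ = (−3.42) + (-0.313) + (-0.184) + (+0.52) + (+0.0598) + (+1.3) = -2.0372 W/m²/K.
ΔT = −F/λ = −2.07/(-2.0372) = 1.0 K.

1.0 K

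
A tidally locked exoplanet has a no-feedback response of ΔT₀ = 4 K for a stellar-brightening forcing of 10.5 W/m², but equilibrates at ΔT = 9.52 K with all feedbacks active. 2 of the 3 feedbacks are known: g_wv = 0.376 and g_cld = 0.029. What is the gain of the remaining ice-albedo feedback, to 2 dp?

Amplification A = ΔT/ΔT₀ = 9.52/4 = 2.38.
Total gain g = 1 − 1/A = 1 − 1/2.38 = 0.5798.
Known gains sum to 0.376 + 0.029 = 0.405.
g_ice = 0.5798 − 0.405 = 0.17.

0.17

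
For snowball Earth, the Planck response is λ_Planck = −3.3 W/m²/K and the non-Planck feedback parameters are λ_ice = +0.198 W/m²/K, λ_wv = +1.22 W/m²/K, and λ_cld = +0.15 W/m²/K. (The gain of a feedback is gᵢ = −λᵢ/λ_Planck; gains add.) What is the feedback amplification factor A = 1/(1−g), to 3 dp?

Convert to gains: g_ice = 0.198/3.3 = 0.06; g_wv = 1.22/3.3 = 0.3697; g_cld = 0.15/3.3 = 0.04545.
Total gain g = 0.47515.
A = 1/(1 − 0.47515) = 1.905.

1.905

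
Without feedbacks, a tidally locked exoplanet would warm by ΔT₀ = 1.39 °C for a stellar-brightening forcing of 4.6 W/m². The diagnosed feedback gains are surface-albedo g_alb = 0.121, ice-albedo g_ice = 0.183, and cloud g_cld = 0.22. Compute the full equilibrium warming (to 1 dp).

2.9 °C

Total gain g = 0.121 + 0.183 + 0.22 = 0.524.
Amplification A = 1/(1 − 0.524) = 2.101.
ΔT = 1.39 × 2.101 = 2.9 °C.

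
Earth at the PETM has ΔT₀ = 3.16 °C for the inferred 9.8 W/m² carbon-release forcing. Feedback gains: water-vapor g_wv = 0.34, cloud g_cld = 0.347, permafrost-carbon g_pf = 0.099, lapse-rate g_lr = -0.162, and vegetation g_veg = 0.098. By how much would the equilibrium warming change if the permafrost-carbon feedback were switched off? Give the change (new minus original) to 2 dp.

Original: g = 0.722, ΔT = 3.16/(1−0.722) = 11.3669 °C.
Without permafrost-carbon: g' = 0.623, ΔT' = 3.16/(1−0.623) = 8.3820 °C.
Change = 8.3820 − 11.3669 = -2.98 °C.

-2.98 °C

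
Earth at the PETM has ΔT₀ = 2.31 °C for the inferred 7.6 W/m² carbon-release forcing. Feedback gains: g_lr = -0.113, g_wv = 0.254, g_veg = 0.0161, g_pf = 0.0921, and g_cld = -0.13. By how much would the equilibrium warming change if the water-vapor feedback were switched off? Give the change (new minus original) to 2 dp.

Original: g = 0.1192, ΔT = 2.31/(1−0.1192) = 2.6226 °C.
Without water-vapor: g' = -0.1348, ΔT' = 2.31/(1+0.1348) = 2.0356 °C.
Change = 2.0356 − 2.6226 = -0.59 °C.

-0.59 °C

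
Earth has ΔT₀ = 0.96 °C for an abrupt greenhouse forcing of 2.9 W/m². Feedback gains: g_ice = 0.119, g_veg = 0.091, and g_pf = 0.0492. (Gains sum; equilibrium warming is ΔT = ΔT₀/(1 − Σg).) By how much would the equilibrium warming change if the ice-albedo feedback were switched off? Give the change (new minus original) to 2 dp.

Original: g = 0.2592, ΔT = 0.96/(1−0.2592) = 1.2959 °C.
Without ice-albedo: g' = 0.1402, ΔT' = 0.96/(1−0.1402) = 1.1165 °C.
Change = 1.1165 − 1.2959 = -0.18 °C.

-0.18 °C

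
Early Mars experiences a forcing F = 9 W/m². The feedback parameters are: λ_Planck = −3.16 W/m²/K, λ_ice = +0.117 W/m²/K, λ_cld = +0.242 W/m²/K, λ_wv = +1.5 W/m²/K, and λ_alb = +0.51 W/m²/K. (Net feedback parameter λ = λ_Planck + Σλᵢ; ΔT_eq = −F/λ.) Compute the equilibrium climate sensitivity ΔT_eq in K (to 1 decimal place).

11.4 K

Net feedback parameter λ = (−3.16) + (+0.117) + (+0.242) + (+1.5) + (+0.51) = -0.791 W/m²/K.
ΔT = −F/λ = −9/(-0.791) = 11.4 K.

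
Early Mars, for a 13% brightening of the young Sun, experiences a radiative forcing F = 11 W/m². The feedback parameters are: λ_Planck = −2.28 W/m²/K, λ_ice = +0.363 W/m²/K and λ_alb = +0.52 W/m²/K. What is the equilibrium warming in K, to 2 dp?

7.87 K

Net feedback parameter λ = (−2.28) + (+0.363) + (+0.52) = -1.397 W/m²/K.
ΔT = −F/λ = −11/(-1.397) = 7.87 K.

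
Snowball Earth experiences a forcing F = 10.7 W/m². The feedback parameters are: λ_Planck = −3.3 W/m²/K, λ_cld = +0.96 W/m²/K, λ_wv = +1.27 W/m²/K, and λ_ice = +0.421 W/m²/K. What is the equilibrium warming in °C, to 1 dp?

Net feedback parameter λ = (−3.3) + (+0.96) + (+1.27) + (+0.421) = -0.649 W/m²/K.
ΔT = −F/λ = −10.7/(-0.649) = 16.5 °C.

16.5 °C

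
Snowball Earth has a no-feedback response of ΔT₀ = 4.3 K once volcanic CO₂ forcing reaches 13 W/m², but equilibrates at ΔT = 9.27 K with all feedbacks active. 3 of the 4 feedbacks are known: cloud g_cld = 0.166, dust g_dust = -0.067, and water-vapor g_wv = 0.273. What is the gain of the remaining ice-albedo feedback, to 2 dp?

0.16

Amplification A = ΔT/ΔT₀ = 9.27/4.3 = 2.156.
Total gain g = 1 − 1/A = 1 − 1/2.156 = 0.5362.
Known gains sum to 0.166 − 0.067 + 0.273 = 0.372.
g_ice = 0.5362 − 0.372 = 0.16.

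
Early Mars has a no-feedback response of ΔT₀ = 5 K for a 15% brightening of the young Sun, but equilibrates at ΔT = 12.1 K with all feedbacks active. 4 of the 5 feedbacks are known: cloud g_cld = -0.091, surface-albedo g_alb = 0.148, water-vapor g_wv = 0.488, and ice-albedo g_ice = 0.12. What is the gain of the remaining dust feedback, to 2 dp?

-0.08

Amplification A = ΔT/ΔT₀ = 12.1/5 = 2.42.
Total gain g = 1 − 1/A = 1 − 1/2.42 = 0.5868.
Known gains sum to -0.091 + 0.148 + 0.488 + 0.12 = 0.665.
g_dust = 0.5868 − 0.665 = -0.08.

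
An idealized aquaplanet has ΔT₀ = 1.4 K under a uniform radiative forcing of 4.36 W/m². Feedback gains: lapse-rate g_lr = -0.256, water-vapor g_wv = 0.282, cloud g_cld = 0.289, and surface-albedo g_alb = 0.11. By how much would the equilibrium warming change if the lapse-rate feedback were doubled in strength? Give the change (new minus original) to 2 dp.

-0.75 K

Original: g = 0.425, ΔT = 1.4/(1−0.425) = 2.4348 K.
With doubled lapse-rate: g' = 0.169, ΔT' = 1.4/(1−0.169) = 1.6847 K.
Change = 1.6847 − 2.4348 = -0.75 K.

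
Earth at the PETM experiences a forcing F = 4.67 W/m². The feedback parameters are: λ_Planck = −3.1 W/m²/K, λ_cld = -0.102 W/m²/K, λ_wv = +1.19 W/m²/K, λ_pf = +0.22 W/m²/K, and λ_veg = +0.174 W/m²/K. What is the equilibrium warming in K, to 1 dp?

Net feedback parameter λ = (−3.1) + (-0.102) + (+1.19) + (+0.22) + (+0.174) = -1.618 W/m²/K.
ΔT = −F/λ = −4.67/(-1.618) = 2.9 K.

2.9 K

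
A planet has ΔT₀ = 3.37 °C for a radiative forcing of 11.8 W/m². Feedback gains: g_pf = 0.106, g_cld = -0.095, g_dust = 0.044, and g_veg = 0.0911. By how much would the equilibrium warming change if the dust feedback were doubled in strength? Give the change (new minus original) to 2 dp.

0.21 °C

Original: g = 0.1461, ΔT = 3.37/(1−0.1461) = 3.9466 °C.
With doubled dust: g' = 0.1901, ΔT' = 3.37/(1−0.1901) = 4.1610 °C.
Change = 4.1610 − 3.9466 = 0.21 °C.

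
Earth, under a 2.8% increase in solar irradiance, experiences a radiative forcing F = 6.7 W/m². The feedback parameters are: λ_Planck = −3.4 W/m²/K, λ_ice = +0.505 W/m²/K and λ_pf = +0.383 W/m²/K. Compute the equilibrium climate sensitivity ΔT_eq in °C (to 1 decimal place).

Net feedback parameter λ = (−3.4) + (+0.505) + (+0.383) = -2.512 W/m²/K.
ΔT = −F/λ = −6.7/(-2.512) = 2.7 °C.

2.7 °C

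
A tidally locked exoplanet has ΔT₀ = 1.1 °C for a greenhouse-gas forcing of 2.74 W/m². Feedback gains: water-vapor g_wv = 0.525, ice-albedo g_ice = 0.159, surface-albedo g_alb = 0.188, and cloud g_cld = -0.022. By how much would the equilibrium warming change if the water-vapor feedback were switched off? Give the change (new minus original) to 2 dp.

Original: g = 0.85, ΔT = 1.1/(1−0.85) = 7.3333 °C.
Without water-vapor: g' = 0.325, ΔT' = 1.1/(1−0.325) = 1.6296 °C.
Change = 1.6296 − 7.3333 = -5.70 °C.

-5.70 °C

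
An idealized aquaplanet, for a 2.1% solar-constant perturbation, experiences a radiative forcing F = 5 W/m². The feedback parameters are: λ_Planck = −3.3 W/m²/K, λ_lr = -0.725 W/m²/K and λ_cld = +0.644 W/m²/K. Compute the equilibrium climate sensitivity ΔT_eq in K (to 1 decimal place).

Net feedback parameter λ = (−3.3) + (-0.725) + (+0.644) = -3.381 W/m²/K.
ΔT = −F/λ = −5/(-3.381) = 1.5 K.

1.5 K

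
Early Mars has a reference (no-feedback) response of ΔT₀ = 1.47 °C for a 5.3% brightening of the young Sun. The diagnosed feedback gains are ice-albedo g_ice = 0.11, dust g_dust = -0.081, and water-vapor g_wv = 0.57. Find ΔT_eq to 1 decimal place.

3.7 °C

Total gain g = 0.11 − 0.081 + 0.57 = 0.599.
Amplification A = 1/(1 − 0.599) = 2.494.
ΔT = 1.47 × 2.494 = 3.7 °C.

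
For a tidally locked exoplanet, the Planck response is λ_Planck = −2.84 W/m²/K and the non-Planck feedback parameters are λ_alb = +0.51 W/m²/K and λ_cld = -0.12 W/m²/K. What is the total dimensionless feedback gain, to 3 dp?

0.137

Convert to gains: g_alb = 0.51/2.84 = 0.1796; g_cld = -0.12/2.84 = -0.04225.
Total gain g = 0.13735.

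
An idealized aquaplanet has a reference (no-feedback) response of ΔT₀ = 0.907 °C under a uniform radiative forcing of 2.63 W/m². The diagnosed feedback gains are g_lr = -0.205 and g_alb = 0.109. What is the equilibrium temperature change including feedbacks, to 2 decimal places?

0.83 °C

Total gain g = -0.205 + 0.109 = -0.096.
Amplification A = 1/(1 + 0.096) = 0.9124.
ΔT = 0.907 × 0.9124 = 0.83 °C.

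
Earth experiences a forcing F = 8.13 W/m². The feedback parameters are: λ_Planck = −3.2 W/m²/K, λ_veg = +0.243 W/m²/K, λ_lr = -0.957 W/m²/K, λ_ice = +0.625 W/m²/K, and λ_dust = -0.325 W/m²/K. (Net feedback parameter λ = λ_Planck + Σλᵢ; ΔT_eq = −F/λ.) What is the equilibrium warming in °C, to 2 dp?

2.25 °C

Net feedback parameter λ = (−3.2) + (+0.243) + (-0.957) + (+0.625) + (-0.325) = -3.614 W/m²/K.
ΔT = −F/λ = −8.13/(-3.614) = 2.25 °C.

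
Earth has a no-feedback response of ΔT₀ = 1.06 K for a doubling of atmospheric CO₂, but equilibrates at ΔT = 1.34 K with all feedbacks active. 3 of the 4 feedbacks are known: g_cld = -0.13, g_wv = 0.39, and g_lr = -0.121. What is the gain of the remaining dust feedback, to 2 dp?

0.07

Amplification A = ΔT/ΔT₀ = 1.34/1.06 = 1.264.
Total gain g = 1 − 1/A = 1 − 1/1.264 = 0.2089.
Known gains sum to -0.13 + 0.39 − 0.121 = 0.139.
g_dust = 0.2089 − 0.139 = 0.07.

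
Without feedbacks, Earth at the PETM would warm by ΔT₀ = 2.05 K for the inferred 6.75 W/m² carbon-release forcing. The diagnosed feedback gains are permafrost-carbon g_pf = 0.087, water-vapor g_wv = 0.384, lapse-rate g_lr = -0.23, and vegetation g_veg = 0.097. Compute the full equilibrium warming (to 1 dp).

3.1 K

Total gain g = 0.087 + 0.384 − 0.23 + 0.097 = 0.338.
Amplification A = 1/(1 − 0.338) = 1.511.
ΔT = 2.05 × 1.511 = 3.1 K.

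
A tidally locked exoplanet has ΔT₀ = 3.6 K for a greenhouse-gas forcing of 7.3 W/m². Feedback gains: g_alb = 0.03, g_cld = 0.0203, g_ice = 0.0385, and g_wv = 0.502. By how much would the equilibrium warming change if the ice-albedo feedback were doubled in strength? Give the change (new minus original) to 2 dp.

Original: g = 0.5908, ΔT = 3.6/(1−0.5908) = 8.7977 K.
With doubled ice-albedo: g' = 0.6293, ΔT' = 3.6/(1−0.6293) = 9.7114 K.
Change = 9.7114 − 8.7977 = 0.91 K.

0.91 K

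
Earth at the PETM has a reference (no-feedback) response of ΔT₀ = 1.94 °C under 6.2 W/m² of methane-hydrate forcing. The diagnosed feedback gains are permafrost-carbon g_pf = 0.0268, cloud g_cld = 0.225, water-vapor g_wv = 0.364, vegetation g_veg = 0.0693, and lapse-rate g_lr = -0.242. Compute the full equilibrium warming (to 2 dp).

3.48 °C

Total gain g = 0.0268 + 0.225 + 0.364 + 0.0693 − 0.242 = 0.4431.
Amplification A = 1/(1 − 0.4431) = 1.796.
ΔT = 1.94 × 1.796 = 3.48 °C.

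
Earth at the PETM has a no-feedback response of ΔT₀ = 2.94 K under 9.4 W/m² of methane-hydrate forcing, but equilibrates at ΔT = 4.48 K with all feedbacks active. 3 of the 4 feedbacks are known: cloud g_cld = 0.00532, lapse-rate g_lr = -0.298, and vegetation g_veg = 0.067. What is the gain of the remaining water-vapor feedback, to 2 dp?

Amplification A = ΔT/ΔT₀ = 4.48/2.94 = 1.524.
Total gain g = 1 − 1/A = 1 − 1/1.524 = 0.3438.
Known gains sum to 0.00532 − 0.298 + 0.067 = -0.22568.
g_wv = 0.3438 + 0.22568 = 0.57.

0.57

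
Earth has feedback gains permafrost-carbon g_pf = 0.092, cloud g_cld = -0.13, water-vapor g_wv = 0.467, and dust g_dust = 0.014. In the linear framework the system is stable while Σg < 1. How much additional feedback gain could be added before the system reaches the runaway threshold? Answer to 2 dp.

Current total gain = 0.092 − 0.13 + 0.467 + 0.014 = 0.443.
Margin to runaway = 1 − 0.443 = 0.56.

0.56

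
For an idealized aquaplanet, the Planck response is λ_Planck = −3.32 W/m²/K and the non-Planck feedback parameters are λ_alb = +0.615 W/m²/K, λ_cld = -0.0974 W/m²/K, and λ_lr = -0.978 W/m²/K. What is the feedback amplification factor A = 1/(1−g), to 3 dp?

Convert to gains: g_alb = 0.615/3.32 = 0.1852; g_cld = -0.0974/3.32 = -0.02934; g_lr = -0.978/3.32 = -0.2946.
Total gain g = -0.13874.
A = 1/(1 + 0.13874) = 0.878.

0.878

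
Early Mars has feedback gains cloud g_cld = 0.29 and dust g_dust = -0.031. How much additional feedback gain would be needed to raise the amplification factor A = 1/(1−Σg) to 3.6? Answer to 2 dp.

0.46

Current total gain = 0.259.
Target gain for A = 3.6: g* = 1 − 1/3.6 = 0.7222.
Additional gain needed = 0.7222 − 0.259 = 0.46.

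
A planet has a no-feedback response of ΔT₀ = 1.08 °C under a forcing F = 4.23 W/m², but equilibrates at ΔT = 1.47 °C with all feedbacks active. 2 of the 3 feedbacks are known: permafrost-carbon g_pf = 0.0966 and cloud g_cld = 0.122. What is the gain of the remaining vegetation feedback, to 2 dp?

0.05

Amplification A = ΔT/ΔT₀ = 1.47/1.08 = 1.361.
Total gain g = 1 − 1/A = 1 − 1/1.361 = 0.2652.
Known gains sum to 0.0966 + 0.122 = 0.2186.
g_veg = 0.2652 − 0.2186 = 0.05.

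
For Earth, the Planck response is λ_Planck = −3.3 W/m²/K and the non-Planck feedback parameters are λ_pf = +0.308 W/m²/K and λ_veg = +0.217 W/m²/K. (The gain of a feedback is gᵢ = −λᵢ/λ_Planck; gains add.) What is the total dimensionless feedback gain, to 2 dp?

0.16

Convert to gains: g_pf = 0.308/3.3 = 0.09333; g_veg = 0.217/3.3 = 0.06576.
Total gain g = 0.15909.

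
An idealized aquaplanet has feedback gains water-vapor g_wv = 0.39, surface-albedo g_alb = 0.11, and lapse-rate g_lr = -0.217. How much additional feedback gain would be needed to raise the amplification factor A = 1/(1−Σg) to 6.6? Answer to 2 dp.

0.57

Current total gain = 0.283.
Target gain for A = 6.6: g* = 1 − 1/6.6 = 0.8485.
Additional gain needed = 0.8485 − 0.283 = 0.57.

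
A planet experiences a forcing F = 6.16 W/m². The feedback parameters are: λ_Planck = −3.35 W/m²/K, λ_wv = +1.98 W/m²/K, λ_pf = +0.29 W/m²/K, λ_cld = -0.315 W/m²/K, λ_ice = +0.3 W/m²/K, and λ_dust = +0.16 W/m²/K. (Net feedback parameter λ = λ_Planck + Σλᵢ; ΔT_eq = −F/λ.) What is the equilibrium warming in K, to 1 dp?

Net feedback parameter λ = (−3.35) + (+1.98) + (+0.29) + (-0.315) + (+0.3) + (+0.16) = -0.935 W/m²/K.
ΔT = −F/λ = −6.16/(-0.935) = 6.6 K.

6.6 K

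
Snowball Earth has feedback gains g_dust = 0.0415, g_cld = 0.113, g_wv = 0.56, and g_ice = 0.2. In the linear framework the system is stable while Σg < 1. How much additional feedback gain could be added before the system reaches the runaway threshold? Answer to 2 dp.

0.09

Current total gain = 0.0415 + 0.113 + 0.56 + 0.2 = 0.9145.
Margin to runaway = 1 − 0.9145 = 0.09.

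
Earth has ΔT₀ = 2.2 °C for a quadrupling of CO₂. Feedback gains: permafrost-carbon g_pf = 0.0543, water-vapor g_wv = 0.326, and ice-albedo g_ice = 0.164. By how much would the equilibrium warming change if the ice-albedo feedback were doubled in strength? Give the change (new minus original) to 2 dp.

Original: g = 0.5443, ΔT = 2.2/(1−0.5443) = 4.8277 °C.
With doubled ice-albedo: g' = 0.7083, ΔT' = 2.2/(1−0.7083) = 7.5420 °C.
Change = 7.5420 − 4.8277 = 2.71 °C.

2.71 °C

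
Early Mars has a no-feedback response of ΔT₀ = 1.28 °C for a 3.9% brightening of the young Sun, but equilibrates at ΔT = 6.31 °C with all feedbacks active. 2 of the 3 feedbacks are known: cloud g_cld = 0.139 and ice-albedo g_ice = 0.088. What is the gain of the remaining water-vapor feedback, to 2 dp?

0.57

Amplification A = ΔT/ΔT₀ = 6.31/1.28 = 4.93.
Total gain g = 1 − 1/A = 1 − 1/4.93 = 0.7972.
Known gains sum to 0.139 + 0.088 = 0.227.
g_wv = 0.7972 − 0.227 = 0.57.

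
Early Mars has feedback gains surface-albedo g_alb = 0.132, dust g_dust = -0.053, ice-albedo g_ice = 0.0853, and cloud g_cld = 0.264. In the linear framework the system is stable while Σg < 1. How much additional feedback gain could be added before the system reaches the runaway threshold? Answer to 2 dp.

0.57

Current total gain = 0.132 − 0.053 + 0.0853 + 0.264 = 0.4283.
Margin to runaway = 1 − 0.4283 = 0.57.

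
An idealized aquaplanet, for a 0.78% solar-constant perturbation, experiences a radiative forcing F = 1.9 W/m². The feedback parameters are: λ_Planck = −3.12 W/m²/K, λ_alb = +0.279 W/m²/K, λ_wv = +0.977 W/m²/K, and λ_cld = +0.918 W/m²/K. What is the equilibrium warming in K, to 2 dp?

Net feedback parameter λ = (−3.12) + (+0.279) + (+0.977) + (+0.918) = -0.946 W/m²/K.
ΔT = −F/λ = −1.9/(-0.946) = 2.01 K.

2.01 K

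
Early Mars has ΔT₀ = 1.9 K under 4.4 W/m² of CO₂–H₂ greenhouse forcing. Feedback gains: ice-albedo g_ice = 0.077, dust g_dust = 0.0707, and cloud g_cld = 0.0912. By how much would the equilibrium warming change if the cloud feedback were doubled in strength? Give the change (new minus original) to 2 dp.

0.34 K

Original: g = 0.2389, ΔT = 1.9/(1−0.2389) = 2.4964 K.
With doubled cloud: g' = 0.3301, ΔT' = 1.9/(1−0.3301) = 2.8362 K.
Change = 2.8362 − 2.4964 = 0.34 K.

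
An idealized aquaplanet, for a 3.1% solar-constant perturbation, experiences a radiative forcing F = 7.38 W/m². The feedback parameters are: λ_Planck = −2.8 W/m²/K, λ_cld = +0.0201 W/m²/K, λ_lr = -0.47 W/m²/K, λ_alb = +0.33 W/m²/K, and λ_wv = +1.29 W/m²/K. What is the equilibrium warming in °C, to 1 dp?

Net feedback parameter λ = (−2.8) + (+0.0201) + (-0.47) + (+0.33) + (+1.29) = -1.6299 W/m²/K.
ΔT = −F/λ = −7.38/(-1.6299) = 4.5 °C.

4.5 °C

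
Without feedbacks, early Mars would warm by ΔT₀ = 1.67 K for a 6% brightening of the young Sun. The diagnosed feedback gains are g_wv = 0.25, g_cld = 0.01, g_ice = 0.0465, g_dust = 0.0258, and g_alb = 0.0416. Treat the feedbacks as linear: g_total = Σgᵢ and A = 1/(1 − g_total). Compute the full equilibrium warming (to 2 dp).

2.67 K

Total gain g = 0.25 + 0.01 + 0.0465 + 0.0258 + 0.0416 = 0.3739.
Amplification A = 1/(1 − 0.3739) = 1.597.
ΔT = 1.67 × 1.597 = 2.67 K.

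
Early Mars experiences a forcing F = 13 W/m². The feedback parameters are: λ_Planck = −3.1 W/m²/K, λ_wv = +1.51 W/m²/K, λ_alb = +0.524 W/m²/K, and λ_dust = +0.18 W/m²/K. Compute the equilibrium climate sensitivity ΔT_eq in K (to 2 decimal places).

Net feedback parameter λ = (−3.1) + (+1.51) + (+0.524) + (+0.18) = -0.886 W/m²/K.
ΔT = −F/λ = −13/(-0.886) = 14.67 K.

14.67 K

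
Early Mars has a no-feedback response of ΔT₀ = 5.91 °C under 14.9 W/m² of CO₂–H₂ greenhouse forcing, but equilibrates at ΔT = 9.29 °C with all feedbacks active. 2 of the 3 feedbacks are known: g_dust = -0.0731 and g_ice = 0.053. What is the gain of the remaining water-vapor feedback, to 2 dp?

Amplification A = ΔT/ΔT₀ = 9.29/5.91 = 1.572.
Total gain g = 1 − 1/A = 1 − 1/1.572 = 0.3639.
Known gains sum to -0.0731 + 0.053 = -0.0201.
g_wv = 0.3639 + 0.0201 = 0.38.

0.38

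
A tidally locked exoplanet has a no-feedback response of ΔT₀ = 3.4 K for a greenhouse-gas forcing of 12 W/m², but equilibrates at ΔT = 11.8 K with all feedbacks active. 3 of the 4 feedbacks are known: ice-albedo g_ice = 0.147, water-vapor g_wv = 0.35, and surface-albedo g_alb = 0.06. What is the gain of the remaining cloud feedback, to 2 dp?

Amplification A = ΔT/ΔT₀ = 11.8/3.4 = 3.471.
Total gain g = 1 − 1/A = 1 − 1/3.471 = 0.7119.
Known gains sum to 0.147 + 0.35 + 0.06 = 0.557.
g_cld = 0.7119 − 0.557 = 0.15.

0.15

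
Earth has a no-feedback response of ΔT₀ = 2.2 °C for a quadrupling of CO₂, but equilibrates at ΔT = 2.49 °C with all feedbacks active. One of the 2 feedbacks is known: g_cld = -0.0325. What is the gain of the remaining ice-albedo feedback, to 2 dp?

0.15

Amplification A = ΔT/ΔT₀ = 2.49/2.2 = 1.132.
Total gain g = 1 − 1/A = 1 − 1/1.132 = 0.1166.
The known gain is -0.0325.
g_ice = 0.1166 + 0.0325 = 0.15.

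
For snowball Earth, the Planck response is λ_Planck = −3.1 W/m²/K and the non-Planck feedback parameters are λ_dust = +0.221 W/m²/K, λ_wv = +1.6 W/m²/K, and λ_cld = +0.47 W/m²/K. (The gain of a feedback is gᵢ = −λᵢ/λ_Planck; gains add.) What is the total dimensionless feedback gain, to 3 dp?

0.739

Convert to gains: g_dust = 0.221/3.1 = 0.07129; g_wv = 1.6/3.1 = 0.5161; g_cld = 0.47/3.1 = 0.1516.
Total gain g = 0.73899.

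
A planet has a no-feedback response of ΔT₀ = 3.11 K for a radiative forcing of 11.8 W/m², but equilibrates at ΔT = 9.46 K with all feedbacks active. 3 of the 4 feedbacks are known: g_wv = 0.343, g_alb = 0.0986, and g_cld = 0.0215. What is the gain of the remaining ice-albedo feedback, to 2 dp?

Amplification A = ΔT/ΔT₀ = 9.46/3.11 = 3.042.
Total gain g = 1 − 1/A = 1 − 1/3.042 = 0.6713.
Known gains sum to 0.343 + 0.0986 + 0.0215 = 0.4631.
g_ice = 0.6713 − 0.4631 = 0.21.

0.21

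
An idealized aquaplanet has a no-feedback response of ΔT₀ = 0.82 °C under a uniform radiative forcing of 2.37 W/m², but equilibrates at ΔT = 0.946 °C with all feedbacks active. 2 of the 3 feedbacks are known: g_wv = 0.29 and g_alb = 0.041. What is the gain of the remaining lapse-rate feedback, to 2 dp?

Amplification A = ΔT/ΔT₀ = 0.946/0.82 = 1.154.
Total gain g = 1 − 1/A = 1 − 1/1.154 = 0.1334.
Known gains sum to 0.29 + 0.041 = 0.331.
g_lr = 0.1334 − 0.331 = -0.20.

-0.20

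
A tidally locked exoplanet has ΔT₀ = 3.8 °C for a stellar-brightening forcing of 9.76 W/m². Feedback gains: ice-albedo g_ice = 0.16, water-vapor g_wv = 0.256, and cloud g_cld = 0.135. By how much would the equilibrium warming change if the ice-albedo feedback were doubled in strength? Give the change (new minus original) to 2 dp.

Original: g = 0.551, ΔT = 3.8/(1−0.551) = 8.4633 °C.
With doubled ice-albedo: g' = 0.711, ΔT' = 3.8/(1−0.711) = 13.1488 °C.
Change = 13.1488 − 8.4633 = 4.69 °C.

4.69 °C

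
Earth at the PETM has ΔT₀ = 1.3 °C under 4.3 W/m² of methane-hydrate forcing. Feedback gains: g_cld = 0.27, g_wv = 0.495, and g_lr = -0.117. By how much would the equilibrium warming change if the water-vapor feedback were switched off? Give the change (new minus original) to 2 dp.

-2.16 °C

Original: g = 0.648, ΔT = 1.3/(1−0.648) = 3.6932 °C.
Without water-vapor: g' = 0.153, ΔT' = 1.3/(1−0.153) = 1.5348 °C.
Change = 1.5348 − 3.6932 = -2.16 °C.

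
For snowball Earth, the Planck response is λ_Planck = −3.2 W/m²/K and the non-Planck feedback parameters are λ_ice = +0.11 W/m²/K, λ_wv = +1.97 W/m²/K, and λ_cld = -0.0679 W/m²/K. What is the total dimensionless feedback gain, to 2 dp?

Convert to gains: g_ice = 0.11/3.2 = 0.03437; g_wv = 1.97/3.2 = 0.6156; g_cld = -0.0679/3.2 = -0.02122.
Total gain g = 0.62875.

0.63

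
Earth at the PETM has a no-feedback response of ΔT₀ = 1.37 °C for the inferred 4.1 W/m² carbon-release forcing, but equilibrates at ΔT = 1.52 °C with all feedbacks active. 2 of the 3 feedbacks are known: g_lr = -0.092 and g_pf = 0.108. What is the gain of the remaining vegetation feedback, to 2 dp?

Amplification A = ΔT/ΔT₀ = 1.52/1.37 = 1.109.
Total gain g = 1 − 1/A = 1 − 1/1.109 = 0.09829.
Known gains sum to -0.092 + 0.108 = 0.016.
g_veg = 0.09829 − 0.016 = 0.08.

0.08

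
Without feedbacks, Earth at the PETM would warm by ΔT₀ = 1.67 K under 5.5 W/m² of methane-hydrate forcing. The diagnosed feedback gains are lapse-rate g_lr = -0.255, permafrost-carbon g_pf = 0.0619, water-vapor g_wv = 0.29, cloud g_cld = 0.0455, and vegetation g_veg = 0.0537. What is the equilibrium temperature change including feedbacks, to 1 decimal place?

2.1 K

Total gain g = -0.255 + 0.0619 + 0.29 + 0.0455 + 0.0537 = 0.1961.
Amplification A = 1/(1 − 0.1961) = 1.244.
ΔT = 1.67 × 1.244 = 2.1 K.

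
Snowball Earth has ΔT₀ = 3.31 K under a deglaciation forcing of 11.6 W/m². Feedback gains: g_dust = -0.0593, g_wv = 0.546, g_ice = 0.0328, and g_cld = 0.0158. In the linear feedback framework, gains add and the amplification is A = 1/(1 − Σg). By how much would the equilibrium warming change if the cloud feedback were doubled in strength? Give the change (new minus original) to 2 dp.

0.25 K

Original: g = 0.5353, ΔT = 3.31/(1−0.5353) = 7.1229 K.
With doubled cloud: g' = 0.5511, ΔT' = 3.31/(1−0.5511) = 7.3736 K.
Change = 7.3736 − 7.1229 = 0.25 K.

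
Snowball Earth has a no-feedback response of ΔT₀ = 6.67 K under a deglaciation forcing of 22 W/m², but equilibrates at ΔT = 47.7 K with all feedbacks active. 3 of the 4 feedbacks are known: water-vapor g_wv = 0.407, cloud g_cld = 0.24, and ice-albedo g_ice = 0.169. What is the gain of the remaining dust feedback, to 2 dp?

0.04

Amplification A = ΔT/ΔT₀ = 47.7/6.67 = 7.151.
Total gain g = 1 − 1/A = 1 − 1/7.151 = 0.8602.
Known gains sum to 0.407 + 0.24 + 0.169 = 0.816.
g_dust = 0.8602 − 0.816 = 0.04.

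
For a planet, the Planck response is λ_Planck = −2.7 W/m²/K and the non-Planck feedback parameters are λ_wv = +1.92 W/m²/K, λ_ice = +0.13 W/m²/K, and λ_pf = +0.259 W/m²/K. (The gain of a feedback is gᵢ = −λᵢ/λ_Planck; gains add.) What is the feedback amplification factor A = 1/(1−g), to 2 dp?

6.91

Convert to gains: g_wv = 1.92/2.7 = 0.7111; g_ice = 0.13/2.7 = 0.04815; g_pf = 0.259/2.7 = 0.09593.
Total gain g = 0.85518.
A = 1/(1 − 0.85518) = 6.91.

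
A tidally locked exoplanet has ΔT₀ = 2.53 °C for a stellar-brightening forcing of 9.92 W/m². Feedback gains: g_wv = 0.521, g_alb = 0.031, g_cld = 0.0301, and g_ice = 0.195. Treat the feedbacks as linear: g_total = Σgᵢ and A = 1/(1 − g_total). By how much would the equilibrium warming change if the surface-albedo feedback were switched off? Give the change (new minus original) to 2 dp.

Original: g = 0.7771, ΔT = 2.53/(1−0.7771) = 11.3504 °C.
Without surface-albedo: g' = 0.7461, ΔT' = 2.53/(1−0.7461) = 9.9646 °C.
Change = 9.9646 − 11.3504 = -1.39 °C.

-1.39 °C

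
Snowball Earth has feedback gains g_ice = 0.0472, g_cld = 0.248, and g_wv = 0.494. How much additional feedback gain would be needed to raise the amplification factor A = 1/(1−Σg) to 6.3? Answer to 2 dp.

0.05

Current total gain = 0.7892.
Target gain for A = 6.3: g* = 1 − 1/6.3 = 0.8413.
Additional gain needed = 0.8413 − 0.7892 = 0.05.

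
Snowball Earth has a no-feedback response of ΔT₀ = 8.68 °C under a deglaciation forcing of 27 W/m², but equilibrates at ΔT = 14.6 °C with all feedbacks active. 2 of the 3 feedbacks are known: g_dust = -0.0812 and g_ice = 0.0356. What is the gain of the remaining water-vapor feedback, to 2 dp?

Amplification A = ΔT/ΔT₀ = 14.6/8.68 = 1.682.
Total gain g = 1 − 1/A = 1 − 1/1.682 = 0.4055.
Known gains sum to -0.0812 + 0.0356 = -0.0456.
g_wv = 0.4055 + 0.0456 = 0.45.

0.45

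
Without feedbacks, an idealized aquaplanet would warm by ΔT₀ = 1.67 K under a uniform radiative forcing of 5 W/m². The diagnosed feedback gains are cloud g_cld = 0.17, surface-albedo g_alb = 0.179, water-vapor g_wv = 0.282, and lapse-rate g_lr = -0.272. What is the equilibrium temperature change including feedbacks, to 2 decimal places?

Total gain g = 0.17 + 0.179 + 0.282 − 0.272 = 0.359.
Amplification A = 1/(1 − 0.359) = 1.56.
ΔT = 1.67 × 1.56 = 2.61 K.

2.61 K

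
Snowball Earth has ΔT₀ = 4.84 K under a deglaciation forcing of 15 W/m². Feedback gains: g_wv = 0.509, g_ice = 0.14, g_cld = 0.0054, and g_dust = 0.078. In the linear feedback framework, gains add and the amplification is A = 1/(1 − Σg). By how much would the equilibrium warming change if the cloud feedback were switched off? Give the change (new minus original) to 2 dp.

-0.36 K

Original: g = 0.7324, ΔT = 4.84/(1−0.7324) = 18.0867 K.
Without cloud: g' = 0.727, ΔT' = 4.84/(1−0.727) = 17.7289 K.
Change = 17.7289 − 18.0867 = -0.36 K.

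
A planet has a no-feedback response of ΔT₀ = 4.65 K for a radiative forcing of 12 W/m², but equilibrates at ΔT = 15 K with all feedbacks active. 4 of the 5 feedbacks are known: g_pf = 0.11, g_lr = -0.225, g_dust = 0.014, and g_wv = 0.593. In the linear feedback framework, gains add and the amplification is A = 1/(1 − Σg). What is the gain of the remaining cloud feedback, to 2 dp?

0.20

Amplification A = ΔT/ΔT₀ = 15/4.65 = 3.226.
Total gain g = 1 − 1/A = 1 − 1/3.226 = 0.69.
Known gains sum to 0.11 − 0.225 + 0.014 + 0.593 = 0.492.
g_cld = 0.69 − 0.492 = 0.20.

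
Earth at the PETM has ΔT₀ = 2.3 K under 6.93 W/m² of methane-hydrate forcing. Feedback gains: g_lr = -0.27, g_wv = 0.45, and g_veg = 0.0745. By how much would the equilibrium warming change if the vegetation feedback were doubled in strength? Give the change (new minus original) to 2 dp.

0.34 K

Original: g = 0.2545, ΔT = 2.3/(1−0.2545) = 3.0852 K.
With doubled vegetation: g' = 0.329, ΔT' = 2.3/(1−0.329) = 3.4277 K.
Change = 3.4277 − 3.0852 = 0.34 K.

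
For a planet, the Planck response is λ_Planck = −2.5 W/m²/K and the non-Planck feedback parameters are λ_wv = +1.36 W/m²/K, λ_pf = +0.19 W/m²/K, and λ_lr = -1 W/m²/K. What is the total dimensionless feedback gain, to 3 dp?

0.220

Convert to gains: g_wv = 1.36/2.5 = 0.544; g_pf = 0.19/2.5 = 0.076; g_lr = -1/2.5 = -0.4.
Total gain g = 0.22.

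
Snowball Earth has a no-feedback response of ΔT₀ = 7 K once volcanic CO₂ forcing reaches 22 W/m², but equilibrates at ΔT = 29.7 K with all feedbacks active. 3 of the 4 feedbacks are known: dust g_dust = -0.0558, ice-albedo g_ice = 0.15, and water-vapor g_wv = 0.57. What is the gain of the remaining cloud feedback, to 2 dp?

0.10

Amplification A = ΔT/ΔT₀ = 29.7/7 = 4.243.
Total gain g = 1 − 1/A = 1 − 1/4.243 = 0.7643.
Known gains sum to -0.0558 + 0.15 + 0.57 = 0.6642.
g_cld = 0.7643 − 0.6642 = 0.10.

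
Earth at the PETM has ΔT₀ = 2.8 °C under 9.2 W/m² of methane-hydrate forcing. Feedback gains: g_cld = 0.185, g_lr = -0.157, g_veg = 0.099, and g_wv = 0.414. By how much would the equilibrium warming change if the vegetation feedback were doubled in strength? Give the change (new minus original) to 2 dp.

1.68 °C

Original: g = 0.541, ΔT = 2.8/(1−0.541) = 6.1002 °C.
With doubled vegetation: g' = 0.64, ΔT' = 2.8/(1−0.64) = 7.7778 °C.
Change = 7.7778 − 6.1002 = 1.68 °C.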